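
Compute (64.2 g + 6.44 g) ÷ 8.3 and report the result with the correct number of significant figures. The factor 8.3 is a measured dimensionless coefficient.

8.5 g

64.2 g + 6.44 g = 70.64 g; the sum is limited to 1 decimal place (3 s.f.).
Carrying full precision, 70.64 ÷ 8.3 = 8.51084337349… g; 8.3 has 2 s.f., so the result keeps min(3, 2) = 2 s.f.
Rounded to 2 significant figures: 8.5 g.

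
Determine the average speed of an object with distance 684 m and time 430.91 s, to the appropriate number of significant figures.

average speed = 684 m ÷ 430.91 s = 1.58733842334… m/s.
684 has 3 significant figures; 430.91 has 5.
Division/multiplication keeps the fewest: 3 significant figures.
Rounded: 1.59 m/s.

1.59 m/s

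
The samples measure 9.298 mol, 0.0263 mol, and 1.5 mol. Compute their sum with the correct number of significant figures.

9.298 mol + 0.0263 mol + 1.5 mol = 10.8243 mol.
Addition/subtraction keeps the fewest decimal places: 9.298 → 3 decimal places, 0.0263 → 4 decimal places, 1.5 → 1 decimal place; limit is 1.
Rounded to 1 decimal place: 10.8 mol.

10.8 mol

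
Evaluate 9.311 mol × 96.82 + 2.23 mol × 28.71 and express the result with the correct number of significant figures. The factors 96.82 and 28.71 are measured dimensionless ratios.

9.311 × 96.82 = 901.49102 → 901.5 mol (4 s.f., last digit at the 10^-1 place).
2.23 × 28.71 = 64.0233 → 64.0 mol (3 s.f., last digit at the 10^-1 place).
Sum: 965.51432 mol; keep the coarser place, 10^-1.
Result: 965.5 mol.

965.5 mol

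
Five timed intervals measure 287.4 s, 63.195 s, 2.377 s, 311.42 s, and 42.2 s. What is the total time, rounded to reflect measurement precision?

287.4 s + 63.195 s + 2.377 s + 311.42 s + 42.2 s = 706.592 s.
Addition/subtraction keeps the fewest decimal places: 287.4 → 1 decimal place, 63.195 → 3 decimal places, 2.377 → 3 decimal places, 311.42 → 2 decimal places, 42.2 → 1 decimal place; limit is 1.
Rounded to 1 decimal place: 7.066 × 10² s.

7.066 × 10² s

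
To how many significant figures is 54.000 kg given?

54.000: trailing zeros after a decimal point are significant.

5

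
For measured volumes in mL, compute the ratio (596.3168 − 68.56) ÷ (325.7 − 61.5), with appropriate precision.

596.3168 − 68.56 = 527.7568, limited to 2 d.p. → 5 s.f.; 325.7 − 61.5 = 264.2, limited to 1 d.p. → 4 s.f.
Carrying full precision, 527.7568 ÷ 264.2 = 1.9975654807…; keep min(5, 4) = 4 s.f.
Rounded to 4 significant figures: 1.998.

1.998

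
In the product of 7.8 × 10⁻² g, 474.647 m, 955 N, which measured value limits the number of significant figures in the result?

7.8 × 10⁻² g

7.8 × 10⁻² g → 2 s.f.; 474.647 m → 6 s.f.; 955 N → 3 s.f.
The fewest is 2 significant figures, from 7.8 × 10⁻² g.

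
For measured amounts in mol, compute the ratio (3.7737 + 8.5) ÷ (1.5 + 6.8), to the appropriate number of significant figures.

3.7737 + 8.5 = 12.2737, limited to 1 d.p. → 3 s.f.; 1.5 + 6.8 = 8.3, limited to 1 d.p. → 2 s.f.
Carrying full precision, 12.2737 ÷ 8.3 = 1.47875903614…; keep min(3, 2) = 2 s.f.
Rounded to 2 significant figures: 1.5.

1.5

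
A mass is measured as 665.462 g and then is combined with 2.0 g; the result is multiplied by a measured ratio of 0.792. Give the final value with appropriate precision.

5.29 × 10^2 g

665.462 g + 2.0 g = 667.462 g; the sum is limited to 1 decimal place (4 s.f.).
Carrying full precision, 667.462 × 0.792 = 528.629904 g; 0.792 has 3 s.f., so the result keeps min(4, 3) = 3 s.f.
Rounded to 3 significant figures: 5.29 × 10^2 g.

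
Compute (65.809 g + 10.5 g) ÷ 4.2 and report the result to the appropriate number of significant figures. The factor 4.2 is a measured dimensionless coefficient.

65.809 g + 10.5 g = 76.309 g; the sum is limited to 1 decimal place (3 s.f.).
Carrying full precision, 76.309 ÷ 4.2 = 18.1688095238… g; 4.2 has 2 s.f., so the result keeps min(3, 2) = 2 s.f.
Rounded to 2 significant figures: 18 g.

18 g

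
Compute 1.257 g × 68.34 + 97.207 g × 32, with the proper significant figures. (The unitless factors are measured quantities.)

1.257 × 68.34 = 85.90338 → 85.90 g (4 s.f., last digit at the 10^-2 place).
97.207 × 32 = 3110.624 → 3.1 × 10^3 g (2 s.f., last digit at the 10^2 place).
Sum: 3196.52738 g; keep the coarser place, 10^2.
Result: 3.2 × 10^3 g.

3.2 × 10^3 g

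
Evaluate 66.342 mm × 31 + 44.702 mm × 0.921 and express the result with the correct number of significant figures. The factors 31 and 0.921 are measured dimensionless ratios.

2.1 × 10^3 mm

66.342 × 31 = 2056.602 → 2.1 × 10^3 mm (2 s.f., last digit at the 10^2 place).
44.702 × 0.921 = 41.170542 → 41.2 mm (3 s.f., last digit at the 10^-1 place).
Sum: 2097.772542 mm; keep the coarser place, 10^2.
Result: 2.1 × 10^3 mm.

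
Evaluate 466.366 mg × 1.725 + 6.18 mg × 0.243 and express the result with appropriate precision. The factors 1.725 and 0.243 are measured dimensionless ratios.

466.366 × 1.725 = 804.48135 → 804.5 mg (4 s.f., last digit at the 10^-1 place).
6.18 × 0.243 = 1.50174 → 1.50 mg (3 s.f., last digit at the 10^-2 place).
Sum: 805.98309 mg; keep the coarser place, 10^-1.
Result: 806.0 mg.

806.0 mg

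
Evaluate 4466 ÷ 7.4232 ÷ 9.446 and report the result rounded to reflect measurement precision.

4466 ÷ 7.4232 ÷ 9.446 = 63.6912270306…
Multiplication/division keeps the fewest significant figures: 4466 → 4 s.f., 7.4232 → 5 s.f., 9.446 → 4 s.f.; limit is 4.
Rounded to 4 significant figures: 63.69.

63.69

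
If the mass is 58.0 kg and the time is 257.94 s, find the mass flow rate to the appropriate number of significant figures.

0.225 kg/s

mass flow rate = 58.0 kg ÷ 257.94 s = 0.224858494223… kg/s.
58.0 has 3 significant figures; 257.94 has 5.
Division/multiplication keeps the fewest: 3 significant figures.
Rounded: 0.225 kg/s.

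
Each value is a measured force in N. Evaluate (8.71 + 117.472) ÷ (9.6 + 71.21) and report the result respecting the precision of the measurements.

8.71 + 117.472 = 126.182, limited to 2 d.p. → 5 s.f.; 9.6 + 71.21 = 80.81, limited to 1 d.p. → 3 s.f.
Carrying full precision, 126.182 ÷ 80.81 = 1.5614651652…; keep min(5, 3) = 3 s.f.
Rounded to 3 significant figures: 1.56.

1.56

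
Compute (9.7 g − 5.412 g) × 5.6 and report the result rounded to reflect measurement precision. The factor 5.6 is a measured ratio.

24 g

9.7 g − 5.412 g = 4.288 g; the difference is limited to 1 decimal place (2 s.f.).
Carrying full precision, 4.288 × 5.6 = 24.0128 g; 5.6 has 2 s.f., so the result keeps min(2, 2) = 2 s.f.
Rounded to 2 significant figures: 24 g.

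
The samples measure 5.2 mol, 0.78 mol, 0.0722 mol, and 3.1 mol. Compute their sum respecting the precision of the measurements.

5.2 mol + 0.78 mol + 0.0722 mol + 3.1 mol = 9.1522 mol.
Addition/subtraction keeps the fewest decimal places: 5.2 → 1 decimal place, 0.78 → 2 decimal places, 0.0722 → 4 decimal places, 3.1 → 1 decimal place; limit is 1.
Rounded to 1 decimal place: 9.2 mol.

9.2 mol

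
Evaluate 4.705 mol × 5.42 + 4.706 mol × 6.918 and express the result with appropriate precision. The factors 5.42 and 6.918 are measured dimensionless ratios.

4.705 × 5.42 = 25.5011 → 25.5 mol (3 s.f., last digit at the 10^-1 place).
4.706 × 6.918 = 32.556108 → 32.56 mol (4 s.f., last digit at the 10^-2 place).
Sum: 58.057208 mol; keep the coarser place, 10^-1.
Result: 58.1 mol.

58.1 mol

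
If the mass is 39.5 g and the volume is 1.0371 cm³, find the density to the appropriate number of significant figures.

38.1 g/cm³

density = 39.5 g ÷ 1.0371 cm³ = 38.0869732909… g/cm³.
39.5 has 3 significant figures; 1.0371 has 5.
Division/multiplication keeps the fewest: 3 significant figures.
Rounded: 38.1 g/cm³.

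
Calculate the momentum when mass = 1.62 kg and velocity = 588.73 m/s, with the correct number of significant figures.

momentum = 1.62 kg × 588.73 m/s = 953.7426 kg·m/s.
1.62 has 3 significant figures; 588.73 has 5.
Division/multiplication keeps the fewest: 3 significant figures.
Rounded: 954 kg·m/s.

954 kg·m/s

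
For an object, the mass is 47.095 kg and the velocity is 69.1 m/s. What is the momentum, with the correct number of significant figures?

3.25 × 10^3 kg·m/s

momentum = 47.095 kg × 69.1 m/s = 3254.2645 kg·m/s.
47.095 has 5 significant figures; 69.1 has 3.
Division/multiplication keeps the fewest: 3 significant figures.
Rounded: 3.25 × 10^3 kg·m/s.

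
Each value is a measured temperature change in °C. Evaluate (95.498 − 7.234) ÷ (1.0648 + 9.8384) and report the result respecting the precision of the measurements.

8.0952

95.498 − 7.234 = 88.264, limited to 3 d.p. → 5 s.f.; 1.0648 + 9.8384 = 10.9032, limited to 4 d.p. → 6 s.f.
Carrying full precision, 88.264 ÷ 10.9032 = 8.09523809524…; keep min(5, 6) = 5 s.f.
Rounded to 5 significant figures: 8.0952.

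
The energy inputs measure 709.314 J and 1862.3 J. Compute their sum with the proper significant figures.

709.314 J + 1862.3 J = 2571.614 J.
Addition/subtraction keeps the fewest decimal places: 709.314 → 3 decimal places, 1862.3 → 1 decimal place; limit is 1.
Rounded to 1 decimal place: 2571.6 J.

2571.6 J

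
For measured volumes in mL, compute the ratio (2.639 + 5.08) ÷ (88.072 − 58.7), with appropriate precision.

2.639 + 5.08 = 7.719, limited to 2 d.p. → 3 s.f.; 88.072 − 58.7 = 29.372, limited to 1 d.p. → 3 s.f.
Carrying full precision, 7.719 ÷ 29.372 = 0.262801307368…; keep min(3, 3) = 3 s.f.
Rounded to 3 significant figures: 0.263.

0.263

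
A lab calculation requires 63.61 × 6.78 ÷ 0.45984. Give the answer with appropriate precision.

938

63.61 × 6.78 ÷ 0.45984 = 937.882306889…
Multiplication/division keeps the fewest significant figures: 63.61 → 4 s.f., 6.78 → 3 s.f., 0.45984 → 5 s.f.; limit is 3.
Rounded to 3 significant figures: 938.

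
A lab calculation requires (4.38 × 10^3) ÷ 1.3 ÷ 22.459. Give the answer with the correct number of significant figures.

(4.38 × 10^3) ÷ 1.3 ÷ 22.459 = 150.016953971…
Multiplication/division keeps the fewest significant figures: 4.38 × 10^3 → 3 s.f., 1.3 → 2 s.f., 22.459 → 5 s.f.; limit is 2.
Rounded to 2 significant figures: 1.5 × 10^2.

1.5 × 10^2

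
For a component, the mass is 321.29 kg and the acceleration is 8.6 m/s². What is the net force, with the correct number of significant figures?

2.8 × 10³ N

net force = 321.29 kg × 8.6 m/s² = 2763.094 N.
321.29 has 5 significant figures; 8.6 has 2.
Division/multiplication keeps the fewest: 2 significant figures.
Rounded: 2.8 × 10³ N.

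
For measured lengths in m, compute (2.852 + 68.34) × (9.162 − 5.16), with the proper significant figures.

285 m²

2.852 + 68.34 = 71.192, limited to 2 d.p. → 4 s.f.; 9.162 − 5.16 = 4.002, limited to 2 d.p. → 3 s.f.
Carrying full precision, 71.192 × 4.002 = 284.910384; keep min(4, 3) = 3 s.f.
Rounded to 3 significant figures: 285 m².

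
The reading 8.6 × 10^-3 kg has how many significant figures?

8.6 × 10^-3: in scientific notation every digit of the coefficient is significant.

2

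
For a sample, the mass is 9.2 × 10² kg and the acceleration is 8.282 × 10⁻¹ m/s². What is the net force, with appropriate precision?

7.6 × 10² N

net force = 9.2 × 10² kg × 8.282 × 10⁻¹ m/s² = 761.944 N.
9.2 × 10² has 2 significant figures; 8.282 × 10⁻¹ has 4.
Division/multiplication keeps the fewest: 2 significant figures.
Rounded: 7.6 × 10² N.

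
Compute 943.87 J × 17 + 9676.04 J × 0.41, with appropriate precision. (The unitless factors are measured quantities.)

2.0 × 10⁴ J

943.87 × 17 = 16045.79 → 1.6 × 10⁴ J (2 s.f., last digit at the 10^3 place).
9676.04 × 0.41 = 3967.1764 → 4.0 × 10³ J (2 s.f., last digit at the 10^2 place).
Sum: 20012.9664 J; keep the coarser place, 10^3.
Result: 2.0 × 10⁴ J.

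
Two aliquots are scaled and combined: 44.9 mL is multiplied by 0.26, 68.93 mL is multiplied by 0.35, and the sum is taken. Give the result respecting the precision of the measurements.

36 mL

44.9 × 0.26 = 11.674 → 12 mL (2 s.f., last digit at the 10^0 place).
68.93 × 0.35 = 24.1255 → 24 mL (2 s.f., last digit at the 10^0 place).
Sum: 35.7995 mL; keep the coarser place, 10^0.
Result: 36 mL.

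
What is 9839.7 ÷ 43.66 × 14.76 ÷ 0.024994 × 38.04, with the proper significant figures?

9839.7 ÷ 43.66 × 14.76 ÷ 0.024994 × 38.04 = 5062781.98923…
Multiplication/division keeps the fewest significant figures: 9839.7 → 5 s.f., 43.66 → 4 s.f., 14.76 → 4 s.f., 0.024994 → 5 s.f., 38.04 → 4 s.f.; limit is 4.
Rounded to 4 significant figures: 5.063 × 10^6.

5.063 × 10^6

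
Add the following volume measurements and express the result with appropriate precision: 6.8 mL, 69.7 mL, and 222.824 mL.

6.8 mL + 69.7 mL + 222.824 mL = 299.324 mL.
Addition/subtraction keeps the fewest decimal places: 6.8 → 1 decimal place, 69.7 → 1 decimal place, 222.824 → 3 decimal places; limit is 1.
Rounded to 1 decimal place: 2.993 × 10² mL.

2.993 × 10² mL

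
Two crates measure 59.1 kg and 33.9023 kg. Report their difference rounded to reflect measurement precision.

25.2 kg

59.1 kg − 33.9023 kg = 25.1977 kg.
Addition/subtraction keeps the fewest decimal places: 59.1 → 1 decimal place, 33.9023 → 4 decimal places; limit is 1.
Rounded to 1 decimal place: 25.2 kg.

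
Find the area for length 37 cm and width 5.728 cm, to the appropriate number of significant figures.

area = 37 cm × 5.728 cm = 211.936 cm².
37 has 2 significant figures; 5.728 has 4.
Division/multiplication keeps the fewest: 2 significant figures.
Rounded: 2.1 × 10^2 cm².

2.1 × 10^2 cm²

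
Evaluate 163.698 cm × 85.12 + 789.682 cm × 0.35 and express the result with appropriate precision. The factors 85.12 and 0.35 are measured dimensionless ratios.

163.698 × 85.12 = 13933.97376 → 1.393 × 10⁴ cm (4 s.f., last digit at the 10^1 place).
789.682 × 0.35 = 276.3887 → 2.8 × 10² cm (2 s.f., last digit at the 10^1 place).
Sum: 14210.36246 cm; keep the coarser place, 10^1.
Result: 1.421 × 10⁴ cm.

1.421 × 10⁴ cm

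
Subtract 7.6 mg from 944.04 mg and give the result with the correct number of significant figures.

9.364 × 10² mg

944.04 mg − 7.6 mg = 936.44 mg.
Addition/subtraction keeps the fewest decimal places: 944.04 → 2 decimal places, 7.6 → 1 decimal place; limit is 1.
Rounded to 1 decimal place: 9.364 × 10² mg.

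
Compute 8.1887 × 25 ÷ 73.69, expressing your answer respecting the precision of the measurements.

2.8

8.1887 × 25 ÷ 73.69 = 2.77809065002…
Multiplication/division keeps the fewest significant figures: 8.1887 → 5 s.f., 25 → 2 s.f., 73.69 → 4 s.f.; limit is 2.
Rounded to 2 significant figures: 2.8.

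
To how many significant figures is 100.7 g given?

100.7: zeros between nonzero digits are significant.

4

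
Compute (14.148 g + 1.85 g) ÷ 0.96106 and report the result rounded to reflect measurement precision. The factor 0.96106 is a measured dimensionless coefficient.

16.65 g

14.148 g + 1.85 g = 15.998 g; the sum is limited to 2 decimal places (4 s.f.).
Carrying full precision, 15.998 ÷ 0.96106 = 16.6462031507… g; 0.96106 has 5 s.f., so the result keeps min(4, 5) = 4 s.f.
Rounded to 4 significant figures: 16.65 g.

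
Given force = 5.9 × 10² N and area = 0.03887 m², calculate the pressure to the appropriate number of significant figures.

1.5 × 10⁴ Pa

pressure = 5.9 × 10² N ÷ 0.03887 m² = 15178.801132… Pa.
5.9 × 10² has 2 significant figures; 0.03887 has 4.
Division/multiplication keeps the fewest: 2 significant figures.
Rounded: 1.5 × 10⁴ Pa.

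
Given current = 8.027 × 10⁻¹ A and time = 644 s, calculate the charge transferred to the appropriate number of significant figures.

517 C

charge transferred = 8.027 × 10⁻¹ A × 644 s = 516.9388 C.
8.027 × 10⁻¹ has 4 significant figures; 644 has 3.
Division/multiplication keeps the fewest: 3 significant figures.
Rounded: 517 C.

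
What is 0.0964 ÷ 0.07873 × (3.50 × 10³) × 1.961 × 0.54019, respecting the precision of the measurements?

0.0964 ÷ 0.07873 × (3.50 × 10³) × 1.961 × 0.54019 = 4539.71888563…
Multiplication/division keeps the fewest significant figures: 0.0964 → 3 s.f., 0.07873 → 4 s.f., 3.50 × 10³ → 3 s.f., 1.961 → 4 s.f., 0.54019 → 5 s.f.; limit is 3.
Rounded to 3 significant figures: 4.54 × 10³.

4.54 × 10³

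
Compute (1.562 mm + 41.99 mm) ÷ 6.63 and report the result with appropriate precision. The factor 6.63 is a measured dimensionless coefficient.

6.57 mm

1.562 mm + 41.99 mm = 43.552 mm; the sum is limited to 2 decimal places (4 s.f.).
Carrying full precision, 43.552 ÷ 6.63 = 6.56892911011… mm; 6.63 has 3 s.f., so the result keeps min(4, 3) = 3 s.f.
Rounded to 3 significant figures: 6.57 mm.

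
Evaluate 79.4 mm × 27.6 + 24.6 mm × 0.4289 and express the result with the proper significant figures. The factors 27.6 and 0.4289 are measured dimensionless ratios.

2.20 × 10^3 mm

79.4 × 27.6 = 2191.44 → 2.19 × 10^3 mm (3 s.f., last digit at the 10^1 place).
24.6 × 0.4289 = 10.55094 → 10.6 mm (3 s.f., last digit at the 10^-1 place).
Sum: 2201.99094 mm; keep the coarser place, 10^1.
Result: 2.20 × 10^3 mm.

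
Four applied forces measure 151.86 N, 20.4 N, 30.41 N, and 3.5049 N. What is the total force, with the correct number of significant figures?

151.86 N + 20.4 N + 30.41 N + 3.5049 N = 206.1749 N.
Addition/subtraction keeps the fewest decimal places: 151.86 → 2 decimal places, 20.4 → 1 decimal place, 30.41 → 2 decimal places, 3.5049 → 4 decimal places; limit is 1.
Rounded to 1 decimal place: 206.2 N.

206.2 N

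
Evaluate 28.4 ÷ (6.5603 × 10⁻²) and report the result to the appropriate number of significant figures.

28.4 ÷ (6.5603 × 10⁻²) = 432.907031691…
Multiplication/division keeps the fewest significant figures: 28.4 → 3 s.f., 6.5603 × 10⁻² → 5 s.f.; limit is 3.
Rounded to 3 significant figures: 433.

433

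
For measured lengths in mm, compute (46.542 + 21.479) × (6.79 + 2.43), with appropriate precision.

46.542 + 21.479 = 68.021, limited to 3 d.p. → 5 s.f.; 6.79 + 2.43 = 9.22, limited to 2 d.p. → 3 s.f.
Carrying full precision, 68.021 × 9.22 = 627.15362; keep min(5, 3) = 3 s.f.
Rounded to 3 significant figures: 627 mm².

627 mm²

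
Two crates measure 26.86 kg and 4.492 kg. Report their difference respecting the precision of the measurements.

22.37 kg

26.86 kg − 4.492 kg = 22.368 kg.
Addition/subtraction keeps the fewest decimal places: 26.86 → 2 decimal places, 4.492 → 3 decimal places; limit is 2.
Rounded to 2 decimal places: 22.37 kg.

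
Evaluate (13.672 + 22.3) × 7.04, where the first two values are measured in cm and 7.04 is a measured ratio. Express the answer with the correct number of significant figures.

13.672 cm + 22.3 cm = 35.972 cm; the sum is limited to 1 decimal place (3 s.f.).
Carrying full precision, 35.972 × 7.04 = 253.24288 cm; 7.04 has 3 s.f., so the result keeps min(3, 3) = 3 s.f.
Rounded to 3 significant figures: 253 cm.

253 cm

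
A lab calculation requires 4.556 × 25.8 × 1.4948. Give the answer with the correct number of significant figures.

4.556 × 25.8 × 1.4948 = 175.70596704
Multiplication/division keeps the fewest significant figures: 4.556 → 4 s.f., 25.8 → 3 s.f., 1.4948 → 5 s.f.; limit is 3.
Rounded to 3 significant figures: 176.

176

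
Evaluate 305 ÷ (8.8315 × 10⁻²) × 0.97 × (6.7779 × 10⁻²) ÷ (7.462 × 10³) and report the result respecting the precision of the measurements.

305 ÷ (8.8315 × 10⁻²) × 0.97 × (6.7779 × 10⁻²) ÷ (7.462 × 10³) = 0.030428252585…
Multiplication/division keeps the fewest significant figures: 305 → 3 s.f., 8.8315 × 10⁻² → 5 s.f., 0.97 → 2 s.f., 6.7779 × 10⁻² → 5 s.f., 7.462 × 10³ → 4 s.f.; limit is 2.
Rounded to 2 significant figures: 0.030.

0.030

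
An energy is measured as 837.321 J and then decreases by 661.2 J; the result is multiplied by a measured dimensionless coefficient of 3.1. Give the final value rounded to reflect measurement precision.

837.321 J − 661.2 J = 176.121 J; the difference is limited to 1 decimal place (4 s.f.).
Carrying full precision, 176.121 × 3.1 = 545.9751 J; 3.1 has 2 s.f., so the result keeps min(4, 2) = 2 s.f.
Rounded to 2 significant figures: 5.5 × 10^2 J.

5.5 × 10^2 J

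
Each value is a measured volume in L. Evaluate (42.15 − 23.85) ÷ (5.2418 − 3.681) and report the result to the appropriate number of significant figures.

11.72

42.15 − 23.85 = 18.30, limited to 2 d.p. → 4 s.f.; 5.2418 − 3.681 = 1.5608, limited to 3 d.p. → 4 s.f.
Carrying full precision, 18.30 ÷ 1.5608 = 11.7247565351…; keep min(4, 4) = 4 s.f.
Rounded to 4 significant figures: 11.72.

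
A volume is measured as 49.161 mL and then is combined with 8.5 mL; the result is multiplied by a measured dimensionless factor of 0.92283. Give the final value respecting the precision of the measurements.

53.2 mL

49.161 mL + 8.5 mL = 57.661 mL; the sum is limited to 1 decimal place (3 s.f.).
Carrying full precision, 57.661 × 0.92283 = 53.21130063 mL; 0.92283 has 5 s.f., so the result keeps min(3, 5) = 3 s.f.
Rounded to 3 significant figures: 53.2 mL.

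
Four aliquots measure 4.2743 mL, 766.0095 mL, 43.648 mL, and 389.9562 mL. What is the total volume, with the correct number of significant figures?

4.2743 mL + 766.0095 mL + 43.648 mL + 389.9562 mL = 1203.8880 mL.
Addition/subtraction keeps the fewest decimal places: 4.2743 → 4 decimal places, 766.0095 → 4 decimal places, 43.648 → 3 decimal places, 389.9562 → 4 decimal places; limit is 3.
Rounded to 3 decimal places: 1203.888 mL.

1203.888 mL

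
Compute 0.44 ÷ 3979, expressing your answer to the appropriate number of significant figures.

1.1 × 10⁻⁴

0.44 ÷ 3979 = 0.000110580547876…
Multiplication/division keeps the fewest significant figures: 0.44 → 2 s.f., 3979 → 4 s.f.; limit is 2.
Rounded to 2 significant figures: 1.1 × 10⁻⁴.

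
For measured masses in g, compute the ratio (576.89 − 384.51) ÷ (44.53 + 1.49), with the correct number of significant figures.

4.180

576.89 − 384.51 = 192.38, limited to 2 d.p. → 5 s.f.; 44.53 + 1.49 = 46.02, limited to 2 d.p. → 4 s.f.
Carrying full precision, 192.38 ÷ 46.02 = 4.1803563668…; keep min(5, 4) = 4 s.f.
Rounded to 4 significant figures: 4.180.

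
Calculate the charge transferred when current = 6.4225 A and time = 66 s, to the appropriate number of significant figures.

charge transferred = 6.4225 A × 66 s = 423.885 C.
6.4225 has 5 significant figures; 66 has 2.
Division/multiplication keeps the fewest: 2 significant figures.
Rounded: 4.2 × 10² C.

4.2 × 10² C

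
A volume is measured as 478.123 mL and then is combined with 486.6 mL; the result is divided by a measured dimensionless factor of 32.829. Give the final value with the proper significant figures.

478.123 mL + 486.6 mL = 964.723 mL; the sum is limited to 1 decimal place (4 s.f.).
Carrying full precision, 964.723 ÷ 32.829 = 29.3863047915… mL; 32.829 has 5 s.f., so the result keeps min(4, 5) = 4 s.f.
Rounded to 4 significant figures: 29.39 mL.

29.39 mL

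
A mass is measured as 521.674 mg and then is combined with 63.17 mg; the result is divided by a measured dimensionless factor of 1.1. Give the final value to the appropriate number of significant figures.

5.3 × 10^2 mg

521.674 mg + 63.17 mg = 584.844 mg; the sum is limited to 2 decimal places (5 s.f.).
Carrying full precision, 584.844 ÷ 1.1 = 531.676363636… mg; 1.1 has 2 s.f., so the result keeps min(5, 2) = 2 s.f.
Rounded to 2 significant figures: 5.3 × 10^2 mg.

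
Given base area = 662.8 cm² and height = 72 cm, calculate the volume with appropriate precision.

4.8 × 10⁴ cm³

volume = 662.8 cm² × 72 cm = 47721.6 cm³.
662.8 has 4 significant figures; 72 has 2.
Division/multiplication keeps the fewest: 2 significant figures.
Rounded: 4.8 × 10⁴ cm³.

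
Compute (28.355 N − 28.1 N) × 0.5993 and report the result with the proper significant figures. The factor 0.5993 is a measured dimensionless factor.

0.2 N

28.355 N − 28.1 N = 0.255 N; the difference is limited to 1 decimal place (1 s.f.).
Carrying full precision, 0.255 × 0.5993 = 0.1528215 N; 0.5993 has 4 s.f., so the result keeps min(1, 4) = 1 s.f.
Rounded to 1 significant figure: 0.2 N.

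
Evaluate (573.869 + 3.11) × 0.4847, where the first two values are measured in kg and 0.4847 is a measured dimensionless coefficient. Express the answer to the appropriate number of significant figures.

2.797 × 10^2 kg

573.869 kg + 3.11 kg = 576.979 kg; the sum is limited to 2 decimal places (5 s.f.).
Carrying full precision, 576.979 × 0.4847 = 279.6617213 kg; 0.4847 has 4 s.f., so the result keeps min(5, 4) = 4 s.f.
Rounded to 4 significant figures: 2.797 × 10^2 kg.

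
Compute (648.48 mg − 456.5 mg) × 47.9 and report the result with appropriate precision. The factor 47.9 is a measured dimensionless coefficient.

9.20 × 10^3 mg

648.48 mg − 456.5 mg = 191.98 mg; the difference is limited to 1 decimal place (4 s.f.).
Carrying full precision, 191.98 × 47.9 = 9195.842 mg; 47.9 has 3 s.f., so the result keeps min(4, 3) = 3 s.f.
Rounded to 3 significant figures: 9.20 × 10^3 mg.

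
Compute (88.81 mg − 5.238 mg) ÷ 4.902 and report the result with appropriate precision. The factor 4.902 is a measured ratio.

88.81 mg − 5.238 mg = 83.572 mg; the difference is limited to 2 decimal places (4 s.f.).
Carrying full precision, 83.572 ÷ 4.902 = 17.0485516116… mg; 4.902 has 4 s.f., so the result keeps min(4, 4) = 4 s.f.
Rounded to 4 significant figures: 17.05 mg.

17.05 mg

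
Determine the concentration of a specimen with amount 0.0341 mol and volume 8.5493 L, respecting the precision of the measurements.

0.00399 mol/L

concentration = 0.0341 mol ÷ 8.5493 L = 0.00398863064812… mol/L.
0.0341 has 3 significant figures; 8.5493 has 5.
Division/multiplication keeps the fewest: 3 significant figures.
Rounded: 0.00399 mol/L.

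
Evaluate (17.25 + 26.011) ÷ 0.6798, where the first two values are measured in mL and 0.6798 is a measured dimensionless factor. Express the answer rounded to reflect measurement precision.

63.64 mL

17.25 mL + 26.011 mL = 43.261 mL; the sum is limited to 2 decimal places (4 s.f.).
Carrying full precision, 43.261 ÷ 0.6798 = 63.6378346573… mL; 0.6798 has 4 s.f., so the result keeps min(4, 4) = 4 s.f.
Rounded to 4 significant figures: 63.64 mL.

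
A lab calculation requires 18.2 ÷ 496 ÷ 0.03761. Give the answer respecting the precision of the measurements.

18.2 ÷ 496 ÷ 0.03761 = 0.975632767538…
Multiplication/division keeps the fewest significant figures: 18.2 → 3 s.f., 496 → 3 s.f., 0.03761 → 4 s.f.; limit is 3.
Rounded to 3 significant figures: 0.976.

0.976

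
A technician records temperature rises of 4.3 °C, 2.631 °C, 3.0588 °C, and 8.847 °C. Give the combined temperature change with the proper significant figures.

4.3 °C + 2.631 °C + 3.0588 °C + 8.847 °C = 18.8368 °C.
Addition/subtraction keeps the fewest decimal places: 4.3 → 1 decimal place, 2.631 → 3 decimal places, 3.0588 → 4 decimal places, 8.847 → 3 decimal places; limit is 1.
Rounded to 1 decimal place: 18.8 °C.

18.8 °C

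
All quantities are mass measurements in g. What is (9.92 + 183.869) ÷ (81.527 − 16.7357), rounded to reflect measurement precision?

2.9910

9.92 + 183.869 = 193.789, limited to 2 d.p. → 5 s.f.; 81.527 − 16.7357 = 64.7913, limited to 3 d.p. → 5 s.f.
Carrying full precision, 193.789 ÷ 64.7913 = 2.99097255341…; keep min(5, 5) = 5 s.f.
Rounded to 5 significant figures: 2.9910.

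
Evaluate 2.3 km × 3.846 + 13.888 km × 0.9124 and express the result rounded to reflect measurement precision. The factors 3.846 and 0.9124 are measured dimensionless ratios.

2.3 × 3.846 = 8.8458 → 8.8 km (2 s.f., last digit at the 10^-1 place).
13.888 × 0.9124 = 12.6714112 → 12.67 km (4 s.f., last digit at the 10^-2 place).
Sum: 21.5172112 km; keep the coarser place, 10^-1.
Result: 21.5 km.

21.5 km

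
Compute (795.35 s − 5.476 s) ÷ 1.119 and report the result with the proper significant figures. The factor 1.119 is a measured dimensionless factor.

705.9 s

795.35 s − 5.476 s = 789.874 s; the difference is limited to 2 decimal places (5 s.f.).
Carrying full precision, 789.874 ÷ 1.119 = 705.874888293… s; 1.119 has 4 s.f., so the result keeps min(5, 4) = 4 s.f.
Rounded to 4 significant figures: 705.9 s.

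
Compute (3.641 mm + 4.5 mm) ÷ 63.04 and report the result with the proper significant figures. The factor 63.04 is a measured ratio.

3.641 mm + 4.5 mm = 8.141 mm; the sum is limited to 1 decimal place (2 s.f.).
Carrying full precision, 8.141 ÷ 63.04 = 0.129140228426… mm; 63.04 has 4 s.f., so the result keeps min(2, 4) = 2 s.f.
Rounded to 2 significant figures: 1.3 × 10^-1 mm.

1.3 × 10^-1 mm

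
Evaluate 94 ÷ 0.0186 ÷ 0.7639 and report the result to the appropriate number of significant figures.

6.6 × 10^3

94 ÷ 0.0186 ÷ 0.7639 = 6615.73954819…
Multiplication/division keeps the fewest significant figures: 94 → 2 s.f., 0.0186 → 3 s.f., 0.7639 → 4 s.f.; limit is 2.
Rounded to 2 significant figures: 6.6 × 10^3.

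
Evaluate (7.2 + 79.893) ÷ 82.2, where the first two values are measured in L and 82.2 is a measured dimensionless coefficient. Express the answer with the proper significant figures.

1.06 L

7.2 L + 79.893 L = 87.093 L; the sum is limited to 1 decimal place (3 s.f.).
Carrying full precision, 87.093 ÷ 82.2 = 1.05952554745… L; 82.2 has 3 s.f., so the result keeps min(3, 3) = 3 s.f.
Rounded to 3 significant figures: 1.06 L.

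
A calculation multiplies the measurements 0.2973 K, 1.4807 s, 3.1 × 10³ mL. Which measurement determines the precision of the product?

0.2973 K → 4 s.f.; 1.4807 s → 5 s.f.; 3.1 × 10³ mL → 2 s.f.
The fewest is 2 significant figures, from 3.1 × 10³ mL.

3.1 × 10³ mL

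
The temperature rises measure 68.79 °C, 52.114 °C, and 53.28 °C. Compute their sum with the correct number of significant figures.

174.18 °C

68.79 °C + 52.114 °C + 53.28 °C = 174.184 °C.
Addition/subtraction keeps the fewest decimal places: 68.79 → 2 decimal places, 52.114 → 3 decimal places, 53.28 → 2 decimal places; limit is 2.
Rounded to 2 decimal places: 174.18 °C.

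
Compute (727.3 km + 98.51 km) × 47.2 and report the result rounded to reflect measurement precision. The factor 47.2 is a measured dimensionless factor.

3.90 × 10⁴ km

727.3 km + 98.51 km = 825.81 km; the sum is limited to 1 decimal place (4 s.f.).
Carrying full precision, 825.81 × 47.2 = 38978.232 km; 47.2 has 3 s.f., so the result keeps min(4, 3) = 3 s.f.
Rounded to 3 significant figures: 3.90 × 10⁴ km.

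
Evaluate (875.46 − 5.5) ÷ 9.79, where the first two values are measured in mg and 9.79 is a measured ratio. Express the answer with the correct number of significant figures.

88.9 mg

875.46 mg − 5.5 mg = 869.96 mg; the difference is limited to 1 decimal place (4 s.f.).
Carrying full precision, 869.96 ÷ 9.79 = 88.8621041879… mg; 9.79 has 3 s.f., so the result keeps min(4, 3) = 3 s.f.
Rounded to 3 significant figures: 88.9 mg.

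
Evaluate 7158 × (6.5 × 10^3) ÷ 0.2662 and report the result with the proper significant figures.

7158 × (6.5 × 10^3) ÷ 0.2662 = 174782118.708…
Multiplication/division keeps the fewest significant figures: 7158 → 4 s.f., 6.5 × 10^3 → 2 s.f., 0.2662 → 4 s.f.; limit is 2.
Rounded to 2 significant figures: 1.7 × 10^8.

1.7 × 10^8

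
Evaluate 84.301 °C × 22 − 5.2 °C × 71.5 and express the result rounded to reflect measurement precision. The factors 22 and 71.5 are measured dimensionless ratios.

1.5 × 10^3 °C

84.301 × 22 = 1854.622 → 1.9 × 10^3 °C (2 s.f., last digit at the 10^2 place).
5.2 × 71.5 = 371.8 → 3.7 × 10^2 °C (2 s.f., last digit at the 10^1 place).
Difference: 1482.822 °C; keep the coarser place, 10^2.
Result: 1.5 × 10^3 °C.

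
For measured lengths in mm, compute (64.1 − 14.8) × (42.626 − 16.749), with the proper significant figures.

1.28 × 10^3 mm²

64.1 − 14.8 = 49.3, limited to 1 d.p. → 3 s.f.; 42.626 − 16.749 = 25.877, limited to 3 d.p. → 5 s.f.
Carrying full precision, 49.3 × 25.877 = 1275.7361; keep min(3, 5) = 3 s.f.
Rounded to 3 significant figures: 1.28 × 10^3 mm².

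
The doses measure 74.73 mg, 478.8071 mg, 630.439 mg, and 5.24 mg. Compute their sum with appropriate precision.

74.73 mg + 478.8071 mg + 630.439 mg + 5.24 mg = 1189.2161 mg.
Addition/subtraction keeps the fewest decimal places: 74.73 → 2 decimal places, 478.8071 → 4 decimal places, 630.439 → 3 decimal places, 5.24 → 2 decimal places; limit is 2.
Rounded to 2 decimal places: 1189.22 mg.

1189.22 mg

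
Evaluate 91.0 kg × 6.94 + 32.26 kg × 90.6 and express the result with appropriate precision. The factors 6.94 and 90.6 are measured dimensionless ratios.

91.0 × 6.94 = 631.54 → 632 kg (3 s.f., last digit at the 10^0 place).
32.26 × 90.6 = 2922.756 → 2.92 × 10^3 kg (3 s.f., last digit at the 10^1 place).
Sum: 3554.296 kg; keep the coarser place, 10^1.
Result: 3.55 × 10^3 kg.

3.55 × 10^3 kg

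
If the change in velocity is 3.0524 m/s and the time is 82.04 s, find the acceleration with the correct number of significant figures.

0.03721 m/s²

acceleration = 3.0524 m/s ÷ 82.04 s = 0.0372062408581… m/s².
3.0524 has 5 significant figures; 82.04 has 4.
Division/multiplication keeps the fewest: 4 significant figures.
Rounded: 0.03721 m/s².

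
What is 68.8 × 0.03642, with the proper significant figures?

68.8 × 0.03642 = 2.505696
Multiplication/division keeps the fewest significant figures: 68.8 → 3 s.f., 0.03642 → 4 s.f.; limit is 3.
Rounded to 3 significant figures: 2.51.

2.51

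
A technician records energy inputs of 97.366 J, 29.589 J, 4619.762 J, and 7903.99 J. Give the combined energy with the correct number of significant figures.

97.366 J + 29.589 J + 4619.762 J + 7903.99 J = 12650.707 J.
Addition/subtraction keeps the fewest decimal places: 97.366 → 3 decimal places, 29.589 → 3 decimal places, 4619.762 → 3 decimal places, 7903.99 → 2 decimal places; limit is 2.
Rounded to 2 decimal places: 12650.71 J.

12650.71 J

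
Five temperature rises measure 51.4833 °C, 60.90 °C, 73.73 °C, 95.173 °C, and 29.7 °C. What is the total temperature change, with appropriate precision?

51.4833 °C + 60.90 °C + 73.73 °C + 95.173 °C + 29.7 °C = 310.9863 °C.
Addition/subtraction keeps the fewest decimal places: 51.4833 → 4 decimal places, 60.90 → 2 decimal places, 73.73 → 2 decimal places, 95.173 → 3 decimal places, 29.7 → 1 decimal place; limit is 1.
Rounded to 1 decimal place: 311.0 °C.

311.0 °C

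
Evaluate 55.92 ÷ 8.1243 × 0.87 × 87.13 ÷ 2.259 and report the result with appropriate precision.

2.3 × 10²

55.92 ÷ 8.1243 × 0.87 × 87.13 ÷ 2.259 = 230.968070654…
Multiplication/division keeps the fewest significant figures: 55.92 → 4 s.f., 8.1243 → 5 s.f., 0.87 → 2 s.f., 87.13 → 4 s.f., 2.259 → 4 s.f.; limit is 2.
Rounded to 2 significant figures: 2.3 × 10².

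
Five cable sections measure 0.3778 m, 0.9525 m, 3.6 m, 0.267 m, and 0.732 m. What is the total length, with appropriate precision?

5.9 m

0.3778 m + 0.9525 m + 3.6 m + 0.267 m + 0.732 m = 5.9293 m.
Addition/subtraction keeps the fewest decimal places: 0.3778 → 4 decimal places, 0.9525 → 4 decimal places, 3.6 → 1 decimal place, 0.267 → 3 decimal places, 0.732 → 3 decimal places; limit is 1.
Rounded to 1 decimal place: 5.9 m.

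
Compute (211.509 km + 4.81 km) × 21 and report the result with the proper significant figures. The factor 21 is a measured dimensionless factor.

4.5 × 10³ km

211.509 km + 4.81 km = 216.319 km; the sum is limited to 2 decimal places (5 s.f.).
Carrying full precision, 216.319 × 21 = 4542.699 km; 21 has 2 s.f., so the result keeps min(5, 2) = 2 s.f.
Rounded to 2 significant figures: 4.5 × 10³ km.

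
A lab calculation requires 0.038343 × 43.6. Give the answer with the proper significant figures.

0.038343 × 43.6 = 1.6717548
Multiplication/division keeps the fewest significant figures: 0.038343 → 5 s.f., 43.6 → 3 s.f.; limit is 3.
Rounded to 3 significant figures: 1.67.

1.67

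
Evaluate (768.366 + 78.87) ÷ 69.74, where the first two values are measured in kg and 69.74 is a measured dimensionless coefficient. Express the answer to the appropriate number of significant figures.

12.15 kg

768.366 kg + 78.87 kg = 847.236 kg; the sum is limited to 2 decimal places (5 s.f.).
Carrying full precision, 847.236 ÷ 69.74 = 12.1484944078… kg; 69.74 has 4 s.f., so the result keeps min(5, 4) = 4 s.f.
Rounded to 4 significant figures: 12.15 kg.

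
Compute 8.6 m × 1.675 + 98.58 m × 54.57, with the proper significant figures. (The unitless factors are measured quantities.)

8.6 × 1.675 = 14.405 → 14 m (2 s.f., last digit at the 10^0 place).
98.58 × 54.57 = 5379.5106 → 5380. m (4 s.f., last digit at the 10^0 place).
Sum: 5393.9156 m; keep the coarser place, 10^0.
Result: 5394 m.

5394 m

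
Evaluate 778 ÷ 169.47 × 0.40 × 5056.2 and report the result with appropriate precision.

9.3 × 10^3

778 ÷ 169.47 × 0.40 × 5056.2 = 9284.76686139…
Multiplication/division keeps the fewest significant figures: 778 → 3 s.f., 169.47 → 5 s.f., 0.40 → 2 s.f., 5056.2 → 5 s.f.; limit is 2.
Rounded to 2 significant figures: 9.3 × 10^3.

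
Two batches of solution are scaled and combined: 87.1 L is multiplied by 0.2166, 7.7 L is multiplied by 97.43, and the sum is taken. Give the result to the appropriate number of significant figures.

7.7 × 10² L

87.1 × 0.2166 = 18.86586 → 18.9 L (3 s.f., last digit at the 10^-1 place).
7.7 × 97.43 = 750.211 → 7.5 × 10² L (2 s.f., last digit at the 10^1 place).
Sum: 769.07686 L; keep the coarser place, 10^1.
Result: 7.7 × 10² L.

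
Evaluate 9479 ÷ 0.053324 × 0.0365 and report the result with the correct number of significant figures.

6.49 × 10^3

9479 ÷ 0.053324 × 0.0365 = 6488.32608206…
Multiplication/division keeps the fewest significant figures: 9479 → 4 s.f., 0.053324 → 5 s.f., 0.0365 → 3 s.f.; limit is 3.
Rounded to 3 significant figures: 6.49 × 10^3.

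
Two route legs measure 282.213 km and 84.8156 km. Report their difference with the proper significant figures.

282.213 km − 84.8156 km = 197.3974 km.
Addition/subtraction keeps the fewest decimal places: 282.213 → 3 decimal places, 84.8156 → 4 decimal places; limit is 3.
Rounded to 3 decimal places: 197.397 km.

197.397 km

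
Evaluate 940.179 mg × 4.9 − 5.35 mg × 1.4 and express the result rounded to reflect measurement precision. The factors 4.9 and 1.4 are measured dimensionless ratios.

4.6 × 10³ mg

940.179 × 4.9 = 4606.8771 → 4.6 × 10³ mg (2 s.f., last digit at the 10^2 place).
5.35 × 1.4 = 7.49 → 7.5 mg (2 s.f., last digit at the 10^-1 place).
Difference: 4599.3871 mg; keep the coarser place, 10^2.
Result: 4.6 × 10³ mg.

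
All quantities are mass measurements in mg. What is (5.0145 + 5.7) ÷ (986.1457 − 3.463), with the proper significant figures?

0.0109

5.0145 + 5.7 = 10.7145, limited to 1 d.p. → 3 s.f.; 986.1457 − 3.463 = 982.6827, limited to 3 d.p. → 6 s.f.
Carrying full precision, 10.7145 ÷ 982.6827 = 0.0109033159941…; keep min(3, 6) = 3 s.f.
Rounded to 3 significant figures: 0.0109.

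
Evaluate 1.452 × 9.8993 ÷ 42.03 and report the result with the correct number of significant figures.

1.452 × 9.8993 ÷ 42.03 = 0.341988665239…
Multiplication/division keeps the fewest significant figures: 1.452 → 4 s.f., 9.8993 → 5 s.f., 42.03 → 4 s.f.; limit is 4.
Rounded to 4 significant figures: 0.3420.

0.3420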